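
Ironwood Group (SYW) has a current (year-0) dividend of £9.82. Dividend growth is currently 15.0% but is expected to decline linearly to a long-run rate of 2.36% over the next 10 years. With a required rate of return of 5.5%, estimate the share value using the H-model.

H-model: P₀ = D₀[(1+g_L) + H(g_S−g_L)]/(r−g_L), with H = 10/2 = 5.
P₀ = 9.82 × [(1+0.0236) + 5×(0.15−0.0236)] / (0.055−0.0236)
   = 9.82 × 1.6556 / 0.0314 = 517.7704

£517.77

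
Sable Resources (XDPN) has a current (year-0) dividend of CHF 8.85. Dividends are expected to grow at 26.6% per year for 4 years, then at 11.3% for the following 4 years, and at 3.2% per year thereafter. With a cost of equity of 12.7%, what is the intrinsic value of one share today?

CHF 248.01

Three-stage DDM. Project D₁…D_8; terminal Gordon value at t=8 with g = 0.032; discount at r = 0.127.
D_1 = 11.2041
D_2 = 14.1844
D_3 = 17.9574
D_4 = 22.7341
D_5 = 25.3031
D_6 = 28.1623
D_7 = 31.3447
D_8 = 34.8866
TV_8 = 36.0030/(0.127−0.032) = 378.9787
P₀ = Σ Dₜ/(1+r)ᵗ + TV_8/(1+r)^8 = 248.0077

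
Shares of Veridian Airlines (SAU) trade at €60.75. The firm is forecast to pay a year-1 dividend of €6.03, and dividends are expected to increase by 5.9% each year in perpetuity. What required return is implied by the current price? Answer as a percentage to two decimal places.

Rearranging the constant-growth DDM: r = D₁/P₀ + g.
r = 6.0300 / 60.75 + 0.059 = 0.09926 + 0.059 = 0.15826

15.83%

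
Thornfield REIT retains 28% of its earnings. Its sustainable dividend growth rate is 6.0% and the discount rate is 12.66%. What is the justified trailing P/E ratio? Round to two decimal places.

11.46

Payout ratio b = 1 − 0.28 = 0.72.
Justified trailing P/E = b(1+g)/(r−g) = 0.72×(1+0.06)/(0.1266−0.06) = 11.4595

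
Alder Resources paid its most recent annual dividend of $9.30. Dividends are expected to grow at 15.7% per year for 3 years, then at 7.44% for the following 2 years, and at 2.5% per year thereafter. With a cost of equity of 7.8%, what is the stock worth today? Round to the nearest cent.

Three-stage DDM. Project D₁…D_5; terminal Gordon value at t=5 with g = 0.025; discount at r = 0.078.
D_1 = 10.7601
D_2 = 12.4494
D_3 = 14.4040
D_4 = 15.4757
D_5 = 16.6270
TV_5 = 17.0427/(0.078−0.025) = 321.5607
P₀ = Σ Dₜ/(1+r)ᵗ + TV_5/(1+r)^5 = 275.9604

$275.96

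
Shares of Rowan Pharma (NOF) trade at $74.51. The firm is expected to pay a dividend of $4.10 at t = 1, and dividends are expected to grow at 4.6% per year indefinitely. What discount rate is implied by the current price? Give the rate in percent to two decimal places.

Rearranging the constant-growth DDM: r = D₁/P₀ + g.
r = 4.1000 / 74.51 + 0.046 = 0.05503 + 0.046 = 0.10103

10.10%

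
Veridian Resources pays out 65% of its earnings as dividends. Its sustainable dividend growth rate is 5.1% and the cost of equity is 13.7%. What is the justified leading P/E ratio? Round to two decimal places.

7.56

Justified leading P/E = b/(r−g) = 0.65/(0.137−0.051) = 7.5581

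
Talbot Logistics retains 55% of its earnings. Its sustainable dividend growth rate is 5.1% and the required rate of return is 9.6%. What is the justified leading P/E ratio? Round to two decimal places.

Payout ratio b = 1 − 0.55 = 0.45.
Justified leading P/E = b/(r−g) = 0.45/(0.096−0.051) = 10.0000

10.00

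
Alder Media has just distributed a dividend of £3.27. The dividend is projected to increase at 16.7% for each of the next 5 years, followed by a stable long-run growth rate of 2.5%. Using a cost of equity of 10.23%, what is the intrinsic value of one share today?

£77.13

Two-stage DDM. Project D₁…D_5 at 0.167, terminal growth 0.025, discount at r = 0.1023.
D_1 = 3.8161
D_2 = 4.4534
D_3 = 5.1971
D_4 = 6.0650
D_5 = 7.0779
Terminal value at t=5: TV = D_6/(r−g) = 7.2548/(0.1023−0.025) = 93.8526
P₀ = 3.8161/(1+0.1023)^1 + 4.4534/(1+0.1023)^2 + 5.1971/(1+0.1023)^3 + 6.0650/(1+0.1023)^4 + 7.0779/(1+0.1023)^5 + 93.8526/(1+0.1023)^5 = 77.1341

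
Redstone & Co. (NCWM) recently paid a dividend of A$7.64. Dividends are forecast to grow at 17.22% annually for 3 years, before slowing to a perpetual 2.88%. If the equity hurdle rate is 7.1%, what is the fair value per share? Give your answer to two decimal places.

Two-stage DDM. Project D₁…D_3 at 0.1722, terminal growth 0.0288, discount at r = 0.071.
D_1 = 8.9556
D_2 = 10.4978
D_3 = 12.3055
Terminal value at t=3: TV = D_4/(r−g) = 12.6599/(0.071−0.0288) = 299.9971
P₀ = 8.9556/(1+0.071)^1 + 10.4978/(1+0.071)^2 + 12.3055/(1+0.071)^3 + 299.9971/(1+0.071)^3 = 271.7324

A$271.73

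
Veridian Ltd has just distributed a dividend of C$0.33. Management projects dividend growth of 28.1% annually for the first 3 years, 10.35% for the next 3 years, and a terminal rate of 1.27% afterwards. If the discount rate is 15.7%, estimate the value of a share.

Three-stage DDM. Project D₁…D_6; terminal Gordon value at t=6 with g = 0.0127; discount at r = 0.157.
D_1 = 0.4227
D_2 = 0.5415
D_3 = 0.6937
D_4 = 0.7655
D_5 = 0.8447
D_6 = 0.9321
TV_6 = 0.9440/(0.157−0.0127) = 6.5417
P₀ = Σ Dₜ/(1+r)ᵗ + TV_6/(1+r)^6 = 5.1680

C$5.17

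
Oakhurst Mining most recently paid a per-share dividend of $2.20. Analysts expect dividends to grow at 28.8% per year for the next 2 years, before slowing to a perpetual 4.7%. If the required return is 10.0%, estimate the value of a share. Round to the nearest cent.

Two-stage DDM. Project D₁…D_2 at 0.288, terminal growth 0.047, discount at r = 0.1.
D_1 = 2.8336
D_2 = 3.6497
Terminal value at t=2: TV = D_3/(r−g) = 3.8212/(0.1−0.047) = 72.0983
P₀ = 2.8336/(1+0.1)^1 + 3.6497/(1+0.1)^2 + 72.0983/(1+0.1)^2 = 65.1777

$65.18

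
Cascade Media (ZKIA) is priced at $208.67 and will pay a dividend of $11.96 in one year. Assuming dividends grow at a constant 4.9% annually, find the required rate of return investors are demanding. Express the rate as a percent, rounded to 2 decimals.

10.63%

Rearranging the constant-growth DDM: r = D₁/P₀ + g.
r = 11.9600 / 208.67 + 0.049 = 0.05732 + 0.049 = 0.10632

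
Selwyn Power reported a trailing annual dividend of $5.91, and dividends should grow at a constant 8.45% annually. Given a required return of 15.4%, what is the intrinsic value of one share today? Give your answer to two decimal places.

Gordon growth model: P₀ = D₁/(r − g). D₁ = 5.91 × (1 + 0.0845) = 6.4094.
P₀ = 6.4094 / (0.154 − 0.0845) = 6.4094 / 0.0695 = 92.2215

$92.22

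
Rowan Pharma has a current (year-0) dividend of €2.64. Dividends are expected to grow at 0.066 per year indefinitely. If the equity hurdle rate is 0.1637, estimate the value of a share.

€28.80

Gordon growth model: P₀ = D₁/(r − g). D₁ = 2.64 × (1 + 0.066) = 2.8142.
P₀ = 2.8142 / (0.1637 − 0.066) = 2.8142 / 0.0977 = 28.8049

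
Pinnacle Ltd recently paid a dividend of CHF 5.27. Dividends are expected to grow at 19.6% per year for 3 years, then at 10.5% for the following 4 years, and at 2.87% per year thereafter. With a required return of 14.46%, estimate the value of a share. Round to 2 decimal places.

Three-stage DDM. Project D₁…D_7; terminal Gordon value at t=7 with g = 0.0287; discount at r = 0.1446.
D_1 = 6.3029
D_2 = 7.5383
D_3 = 9.0158
D_4 = 9.9625
D_5 = 11.0085
D_6 = 12.1644
D_7 = 13.4417
TV_7 = 13.8274/(0.1446−0.0287) = 119.3050
P₀ = Σ Dₜ/(1+r)ᵗ + TV_7/(1+r)^7 = 85.6664

CHF 85.67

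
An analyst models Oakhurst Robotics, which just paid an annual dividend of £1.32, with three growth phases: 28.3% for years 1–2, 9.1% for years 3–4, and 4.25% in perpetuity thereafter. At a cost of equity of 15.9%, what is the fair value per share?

£18.86

Three-stage DDM. Project D₁…D_4; terminal Gordon value at t=4 with g = 0.0425; discount at r = 0.159.
D_1 = 1.6936
D_2 = 2.1728
D_3 = 2.3706
D_4 = 2.5863
TV_4 = 2.6962/(0.159−0.0425) = 23.1434
P₀ = Σ Dₜ/(1+r)ᵗ + TV_4/(1+r)^4 = 18.8608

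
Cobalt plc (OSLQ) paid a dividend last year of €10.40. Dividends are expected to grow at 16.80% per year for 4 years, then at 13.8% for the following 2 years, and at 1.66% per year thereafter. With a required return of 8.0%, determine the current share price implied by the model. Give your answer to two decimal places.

€334.86

Three-stage DDM. Project D₁…D_6; terminal Gordon value at t=6 with g = 0.0166; discount at r = 0.08.
D_1 = 12.1472
D_2 = 14.1879
D_3 = 16.5715
D_4 = 19.3555
D_5 = 22.0266
D_6 = 25.0662
TV_6 = 25.4823/(0.08−0.0166) = 401.9297
P₀ = Σ Dₜ/(1+r)ᵗ + TV_6/(1+r)^6 = 334.8639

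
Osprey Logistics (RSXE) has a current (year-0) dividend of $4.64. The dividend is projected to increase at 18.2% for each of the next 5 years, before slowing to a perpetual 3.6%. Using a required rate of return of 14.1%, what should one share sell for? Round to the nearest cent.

Two-stage DDM. Project D₁…D_5 at 0.182, terminal growth 0.036, discount at r = 0.141.
D_1 = 5.4845
D_2 = 6.4827
D_3 = 7.6625
D_4 = 9.0571
D_5 = 10.7055
Terminal value at t=5: TV = D_6/(r−g) = 11.0909/(0.141−0.036) = 105.6272
P₀ = 5.4845/(1+0.141)^1 + 6.4827/(1+0.141)^2 + 7.6625/(1+0.141)^3 + 9.0571/(1+0.141)^4 + 10.7055/(1+0.141)^5 + 105.6272/(1+0.141)^5 = 80.4435

$80.44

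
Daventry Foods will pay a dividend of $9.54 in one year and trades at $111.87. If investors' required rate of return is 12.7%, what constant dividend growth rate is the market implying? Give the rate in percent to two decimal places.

From P₀ = D₁/(r − g), the implied growth is g = r − D₁/P₀.
g = 0.127 − 9.54/111.87 = 0.127 − 0.08528 = 0.04172

4.17%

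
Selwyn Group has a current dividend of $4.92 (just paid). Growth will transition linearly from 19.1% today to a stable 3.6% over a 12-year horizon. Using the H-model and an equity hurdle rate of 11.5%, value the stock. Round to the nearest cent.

H-model: P₀ = D₀[(1+g_L) + H(g_S−g_L)]/(r−g_L), with H = 12/2 = 6.
P₀ = 4.92 × [(1+0.036) + 6×(0.191−0.036)] / (0.115−0.036)
   = 4.92 × 1.9660 / 0.079 = 122.4395

$122.44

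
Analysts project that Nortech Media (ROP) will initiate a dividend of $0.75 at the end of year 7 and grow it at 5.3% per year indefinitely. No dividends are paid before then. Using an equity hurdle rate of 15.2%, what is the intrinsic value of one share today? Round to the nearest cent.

$3.24

Deferred-dividend DDM. At t=6 the remaining stream is a growing perpetuity with first payment D_7 = 0.75.
V_6 = D_7/(r−g) = 0.75/(0.152−0.053) = 7.5758
P₀ = V_6/(1+r)^6 = 7.5758/(1+0.152)^6 = 3.2412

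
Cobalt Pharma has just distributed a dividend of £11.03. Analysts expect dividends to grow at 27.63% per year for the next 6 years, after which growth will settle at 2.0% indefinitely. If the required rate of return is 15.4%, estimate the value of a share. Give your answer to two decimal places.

Two-stage DDM. Project D₁…D_6 at 0.2763, terminal growth 0.02, discount at r = 0.154.
D_1 = 14.0776
D_2 = 17.9672
D_3 = 22.9316
D_4 = 29.2676
D_5 = 37.3542
D_6 = 47.6752
Terminal value at t=6: TV = D_7/(r−g) = 48.6287/(0.154−0.02) = 362.9004
P₀ = 14.0776/(1+0.154)^1 + 17.9672/(1+0.154)^2 + 22.9316/(1+0.154)^3 + 29.2676/(1+0.154)^4 + 37.3542/(1+0.154)^5 + 47.6752/(1+0.154)^6 + 362.9004/(1+0.154)^6 = 249.2108

£249.21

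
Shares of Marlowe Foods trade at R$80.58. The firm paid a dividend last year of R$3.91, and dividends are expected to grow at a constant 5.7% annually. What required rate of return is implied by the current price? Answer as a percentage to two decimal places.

Rearranging the constant-growth DDM: r = D₁/P₀ + g.
D₁ = 3.91 × (1 + 0.057) = 4.1329.
r = 4.1329 / 80.58 + 0.057 = 0.05129 + 0.057 = 0.10829

10.83%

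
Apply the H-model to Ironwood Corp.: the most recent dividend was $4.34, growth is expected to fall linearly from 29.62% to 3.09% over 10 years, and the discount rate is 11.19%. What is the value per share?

$126.31

H-model: P₀ = D₀[(1+g_L) + H(g_S−g_L)]/(r−g_L), with H = 10/2 = 5.
P₀ = 4.34 × [(1+0.0309) + 5×(0.2962−0.0309)] / (0.1119−0.0309)
   = 4.34 × 2.3574 / 0.081 = 126.3101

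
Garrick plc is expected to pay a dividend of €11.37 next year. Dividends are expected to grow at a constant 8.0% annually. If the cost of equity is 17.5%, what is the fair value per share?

€119.68

Gordon growth model: P₀ = D₁/(r − g), with D₁ = 11.37 given directly.
P₀ = 11.3700 / (0.175 − 0.08) = 11.3700 / 0.095 = 119.6842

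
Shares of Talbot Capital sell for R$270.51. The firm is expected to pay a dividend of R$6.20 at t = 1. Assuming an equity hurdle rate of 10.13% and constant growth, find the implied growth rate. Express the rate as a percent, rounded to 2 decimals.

7.84%

From P₀ = D₁/(r − g), the implied growth is g = r − D₁/P₀.
g = 0.1013 − 6.20/270.51 = 0.1013 − 0.02292 = 0.07838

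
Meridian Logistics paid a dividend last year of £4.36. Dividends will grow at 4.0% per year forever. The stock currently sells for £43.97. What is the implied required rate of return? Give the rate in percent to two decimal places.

14.31%

Rearranging the constant-growth DDM: r = D₁/P₀ + g.
D₁ = 4.36 × (1 + 0.04) = 4.5344.
r = 4.5344 / 43.97 + 0.04 = 0.10312 + 0.04 = 0.14312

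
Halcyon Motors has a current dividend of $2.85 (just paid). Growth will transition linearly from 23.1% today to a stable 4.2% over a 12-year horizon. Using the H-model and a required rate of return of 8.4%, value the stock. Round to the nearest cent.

H-model: P₀ = D₀[(1+g_L) + H(g_S−g_L)]/(r−g_L), with H = 12/2 = 6.
P₀ = 2.85 × [(1+0.042) + 6×(0.231−0.042)] / (0.084−0.042)
   = 2.85 × 2.1760 / 0.042 = 147.6571

$147.66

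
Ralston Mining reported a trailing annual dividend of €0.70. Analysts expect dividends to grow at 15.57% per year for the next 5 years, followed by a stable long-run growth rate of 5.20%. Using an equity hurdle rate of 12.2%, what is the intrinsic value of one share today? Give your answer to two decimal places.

€16.03

Two-stage DDM. Project D₁…D_5 at 0.1557, terminal growth 0.052, discount at r = 0.122.
D_1 = 0.8090
D_2 = 0.9349
D_3 = 1.0805
D_4 = 1.2488
D_5 = 1.4432
Terminal value at t=5: TV = D_6/(r−g) = 1.5182/(0.122−0.052) = 21.6891
P₀ = 0.8090/(1+0.122)^1 + 0.9349/(1+0.122)^2 + 1.0805/(1+0.122)^3 + 1.2488/(1+0.122)^4 + 1.4432/(1+0.122)^5 + 21.6891/(1+0.122)^5 = 16.0260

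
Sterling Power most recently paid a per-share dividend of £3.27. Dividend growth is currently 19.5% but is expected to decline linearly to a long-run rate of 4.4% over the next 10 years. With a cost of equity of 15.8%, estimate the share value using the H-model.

H-model: P₀ = D₀[(1+g_L) + H(g_S−g_L)]/(r−g_L), with H = 10/2 = 5.
P₀ = 3.27 × [(1+0.044) + 5×(0.195−0.044)] / (0.158−0.044)
   = 3.27 × 1.7990 / 0.114 = 51.6029

£51.60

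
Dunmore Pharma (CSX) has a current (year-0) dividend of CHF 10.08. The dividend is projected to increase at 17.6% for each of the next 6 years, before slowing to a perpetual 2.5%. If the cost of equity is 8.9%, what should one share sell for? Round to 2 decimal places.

CHF 335.86

Two-stage DDM. Project D₁…D_6 at 0.176, terminal growth 0.025, discount at r = 0.089.
D_1 = 11.8541
D_2 = 13.9404
D_3 = 16.3939
D_4 = 19.2792
D_5 = 22.6724
D_6 = 26.6627
Terminal value at t=6: TV = D_7/(r−g) = 27.3293/(0.089−0.025) = 427.0201
P₀ = 11.8541/(1+0.089)^1 + 13.9404/(1+0.089)^2 + 16.3939/(1+0.089)^3 + 19.2792/(1+0.089)^4 + 22.6724/(1+0.089)^5 + 26.6627/(1+0.089)^6 + 427.0201/(1+0.089)^6 = 335.8558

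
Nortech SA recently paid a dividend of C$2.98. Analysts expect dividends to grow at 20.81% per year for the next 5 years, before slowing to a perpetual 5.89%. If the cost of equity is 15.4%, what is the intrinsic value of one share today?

C$58.85

Two-stage DDM. Project D₁…D_5 at 0.2081, terminal growth 0.0589, discount at r = 0.154.
D_1 = 3.6001
D_2 = 4.3493
D_3 = 5.2544
D_4 = 6.3479
D_5 = 7.6689
Terminal value at t=5: TV = D_6/(r−g) = 8.1206/(0.154−0.0589) = 85.3896
P₀ = 3.6001/(1+0.154)^1 + 4.3493/(1+0.154)^2 + 5.2544/(1+0.154)^3 + 6.3479/(1+0.154)^4 + 7.6689/(1+0.154)^5 + 85.3896/(1+0.154)^5 = 58.8543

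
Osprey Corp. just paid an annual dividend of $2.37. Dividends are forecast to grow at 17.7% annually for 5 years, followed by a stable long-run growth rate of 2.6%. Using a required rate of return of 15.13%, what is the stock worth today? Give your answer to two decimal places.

$34.34

Two-stage DDM. Project D₁…D_5 at 0.177, terminal growth 0.026, discount at r = 0.1513.
D_1 = 2.7895
D_2 = 3.2832
D_3 = 3.8644
D_4 = 4.5484
D_5 = 5.3534
Terminal value at t=5: TV = D_6/(r−g) = 5.4926/(0.1513−0.026) = 43.8356
P₀ = 2.7895/(1+0.1513)^1 + 3.2832/(1+0.1513)^2 + 3.8644/(1+0.1513)^3 + 4.5484/(1+0.1513)^4 + 5.3534/(1+0.1513)^5 + 43.8356/(1+0.1513)^5 = 34.3389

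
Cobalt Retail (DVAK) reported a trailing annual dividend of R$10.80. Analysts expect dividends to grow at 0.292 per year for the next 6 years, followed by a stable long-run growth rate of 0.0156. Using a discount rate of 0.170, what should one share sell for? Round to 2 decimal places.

Two-stage DDM. Project D₁…D_6 at 0.292, terminal growth 0.0156, discount at r = 0.17.
D_1 = 13.9536
D_2 = 18.0281
D_3 = 23.2922
D_4 = 30.0936
D_5 = 38.8809
D_6 = 50.2341
Terminal value at t=6: TV = D_7/(r−g) = 51.0178/(0.17−0.0156) = 330.4260
P₀ = 13.9536/(1+0.17)^1 + 18.0281/(1+0.17)^2 + 23.2922/(1+0.17)^3 + 30.0936/(1+0.17)^4 + 38.8809/(1+0.17)^5 + 50.2341/(1+0.17)^6 + 330.4260/(1+0.17)^6 = 221.8283

R$221.83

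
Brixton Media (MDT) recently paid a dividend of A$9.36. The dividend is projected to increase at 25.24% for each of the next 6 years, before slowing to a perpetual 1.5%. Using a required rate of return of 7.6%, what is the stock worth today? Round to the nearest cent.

Two-stage DDM. Project D₁…D_6 at 0.2524, terminal growth 0.015, discount at r = 0.076.
D_1 = 11.7225
D_2 = 14.6812
D_3 = 18.3868
D_4 = 23.0276
D_5 = 28.8397
D_6 = 36.1189
Terminal value at t=6: TV = D_7/(r−g) = 36.6607/(0.076−0.015) = 600.9944
P₀ = 11.7225/(1+0.076)^1 + 14.6812/(1+0.076)^2 + 18.3868/(1+0.076)^3 + 23.0276/(1+0.076)^4 + 28.8397/(1+0.076)^5 + 36.1189/(1+0.076)^6 + 600.9944/(1+0.076)^6 = 486.0370

A$486.04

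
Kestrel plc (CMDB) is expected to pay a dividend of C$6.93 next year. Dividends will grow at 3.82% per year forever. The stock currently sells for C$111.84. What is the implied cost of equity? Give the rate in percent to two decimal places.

10.02%

Rearranging the constant-growth DDM: r = D₁/P₀ + g.
r = 6.9300 / 111.84 + 0.0382 = 0.06196 + 0.0382 = 0.10016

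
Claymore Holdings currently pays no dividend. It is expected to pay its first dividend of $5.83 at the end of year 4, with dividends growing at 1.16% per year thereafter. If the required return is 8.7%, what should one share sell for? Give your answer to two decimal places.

Deferred-dividend DDM. At t=3 the remaining stream is a growing perpetuity with first payment D_4 = 5.83.
V_3 = D_4/(r−g) = 5.83/(0.087−0.0116) = 77.3210
P₀ = V_3/(1+r)^3 = 77.3210/(1+0.087)^3 = 60.2017

$60.20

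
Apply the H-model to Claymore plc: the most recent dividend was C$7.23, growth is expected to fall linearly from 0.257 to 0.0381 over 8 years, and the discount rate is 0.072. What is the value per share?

H-model: P₀ = D₀[(1+g_L) + H(g_S−g_L)]/(r−g_L), with H = 8/2 = 4.
P₀ = 7.23 × [(1+0.0381) + 4×(0.257−0.0381)] / (0.072−0.0381)
   = 7.23 × 1.9137 / 0.0339 = 408.1431

C$408.14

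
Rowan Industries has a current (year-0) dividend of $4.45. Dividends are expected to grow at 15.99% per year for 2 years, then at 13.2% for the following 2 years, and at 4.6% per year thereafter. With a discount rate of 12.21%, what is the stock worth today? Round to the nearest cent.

$85.50

Three-stage DDM. Project D₁…D_4; terminal Gordon value at t=4 with g = 0.046; discount at r = 0.1221.
D_1 = 5.1616
D_2 = 5.9869
D_3 = 6.7772
D_4 = 7.6717
TV_4 = 8.0246/(0.1221−0.046) = 105.4486
P₀ = Σ Dₜ/(1+r)ᵗ + TV_4/(1+r)^4 = 85.5050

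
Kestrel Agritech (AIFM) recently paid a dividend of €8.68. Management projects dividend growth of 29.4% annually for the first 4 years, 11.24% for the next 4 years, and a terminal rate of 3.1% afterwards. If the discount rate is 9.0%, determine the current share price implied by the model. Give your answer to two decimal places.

Three-stage DDM. Project D₁…D_8; terminal Gordon value at t=8 with g = 0.031; discount at r = 0.09.
D_1 = 11.2319
D_2 = 14.5341
D_3 = 18.8071
D_4 = 24.3364
D_5 = 27.0718
D_6 = 30.1147
D_7 = 33.4996
D_8 = 37.2650
TV_8 = 38.4202/(0.09−0.031) = 651.1895
P₀ = Σ Dₜ/(1+r)ᵗ + TV_8/(1+r)^8 = 453.6895

€453.69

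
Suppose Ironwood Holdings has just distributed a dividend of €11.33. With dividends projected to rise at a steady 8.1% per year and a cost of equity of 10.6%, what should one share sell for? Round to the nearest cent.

Gordon growth model: P₀ = D₁/(r − g). D₁ = 11.33 × (1 + 0.081) = 12.2477.
P₀ = 12.2477 / (0.106 − 0.081) = 12.2477 / 0.025 = 489.9092

€489.91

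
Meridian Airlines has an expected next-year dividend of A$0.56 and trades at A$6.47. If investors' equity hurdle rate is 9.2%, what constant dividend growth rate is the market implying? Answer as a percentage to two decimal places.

0.54%

From P₀ = D₁/(r − g), the implied growth is g = r − D₁/P₀.
g = 0.092 − 0.56/6.47 = 0.092 − 0.08655 = 0.00545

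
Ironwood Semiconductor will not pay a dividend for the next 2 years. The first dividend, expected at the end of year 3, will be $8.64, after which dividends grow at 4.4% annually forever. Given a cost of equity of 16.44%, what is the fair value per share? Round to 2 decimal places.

Deferred-dividend DDM. At t=2 the remaining stream is a growing perpetuity with first payment D_3 = 8.64.
V_2 = D_3/(r−g) = 8.64/(0.1644−0.044) = 71.7608
P₀ = V_2/(1+r)^2 = 71.7608/(1+0.1644)^2 = 52.9277

$52.93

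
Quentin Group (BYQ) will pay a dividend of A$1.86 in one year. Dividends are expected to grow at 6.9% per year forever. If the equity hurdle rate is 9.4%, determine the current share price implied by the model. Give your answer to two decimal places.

Gordon growth model: P₀ = D₁/(r − g), with D₁ = 1.86 given directly.
P₀ = 1.8600 / (0.094 − 0.069) = 1.8600 / 0.025 = 74.4000

A$74.40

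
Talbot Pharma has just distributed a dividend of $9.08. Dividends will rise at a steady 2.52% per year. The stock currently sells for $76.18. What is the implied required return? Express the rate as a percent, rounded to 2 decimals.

14.74%

Rearranging the constant-growth DDM: r = D₁/P₀ + g.
D₁ = 9.08 × (1 + 0.0252) = 9.3088.
r = 9.3088 / 76.18 + 0.0252 = 0.12220 + 0.0252 = 0.14740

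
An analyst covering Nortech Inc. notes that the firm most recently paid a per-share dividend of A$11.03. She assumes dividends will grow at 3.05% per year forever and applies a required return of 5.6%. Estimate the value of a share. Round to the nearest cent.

Gordon growth model: P₀ = D₁/(r − g). D₁ = 11.03 × (1 + 0.0305) = 11.3664.
P₀ = 11.3664 / (0.056 − 0.0305) = 11.3664 / 0.0255 = 445.7418

A$445.74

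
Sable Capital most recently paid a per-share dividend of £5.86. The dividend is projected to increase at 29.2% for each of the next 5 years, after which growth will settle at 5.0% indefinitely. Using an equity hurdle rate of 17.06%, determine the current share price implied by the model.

£123.34

Two-stage DDM. Project D₁…D_5 at 0.292, terminal growth 0.05, discount at r = 0.1706.
D_1 = 7.5711
D_2 = 9.7819
D_3 = 12.6382
D_4 = 16.3286
D_5 = 21.0965
Terminal value at t=5: TV = D_6/(r−g) = 22.1513/(0.1706−0.05) = 183.6759
P₀ = 7.5711/(1+0.1706)^1 + 9.7819/(1+0.1706)^2 + 12.6382/(1+0.1706)^3 + 16.3286/(1+0.1706)^4 + 21.0965/(1+0.1706)^5 + 183.6759/(1+0.1706)^5 = 123.3407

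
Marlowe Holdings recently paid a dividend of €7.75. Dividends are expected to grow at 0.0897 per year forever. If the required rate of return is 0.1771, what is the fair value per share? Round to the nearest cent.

€96.63

Gordon growth model: P₀ = D₁/(r − g). D₁ = 7.75 × (1 + 0.0897) = 8.4452.
P₀ = 8.4452 / (0.1771 − 0.0897) = 8.4452 / 0.0874 = 96.6267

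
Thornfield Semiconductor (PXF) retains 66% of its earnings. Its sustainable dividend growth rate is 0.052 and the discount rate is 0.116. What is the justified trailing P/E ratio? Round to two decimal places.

Payout ratio b = 1 − 0.66 = 0.34.
Justified trailing P/E = b(1+g)/(r−g) = 0.34×(1+0.052)/(0.116−0.052) = 5.5888

5.59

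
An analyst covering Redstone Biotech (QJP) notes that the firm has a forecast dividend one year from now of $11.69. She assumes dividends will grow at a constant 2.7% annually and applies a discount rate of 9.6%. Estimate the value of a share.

Gordon growth model: P₀ = D₁/(r − g), with D₁ = 11.69 given directly.
P₀ = 11.6900 / (0.096 − 0.027) = 11.6900 / 0.069 = 169.4203

$169.42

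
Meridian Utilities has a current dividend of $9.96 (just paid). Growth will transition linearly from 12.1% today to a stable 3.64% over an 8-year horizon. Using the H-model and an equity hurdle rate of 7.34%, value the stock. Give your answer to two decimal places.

H-model: P₀ = D₀[(1+g_L) + H(g_S−g_L)]/(r−g_L), with H = 8/2 = 4.
P₀ = 9.96 × [(1+0.0364) + 4×(0.121−0.0364)] / (0.0734−0.0364)
   = 9.96 × 1.3748 / 0.037 = 370.0813

$370.08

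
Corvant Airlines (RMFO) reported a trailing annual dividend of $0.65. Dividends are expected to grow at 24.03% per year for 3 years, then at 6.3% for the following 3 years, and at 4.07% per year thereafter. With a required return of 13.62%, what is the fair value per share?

Three-stage DDM. Project D₁…D_6; terminal Gordon value at t=6 with g = 0.0407; discount at r = 0.1362.
D_1 = 0.8062
D_2 = 0.9999
D_3 = 1.2402
D_4 = 1.3183
D_5 = 1.4014
D_6 = 1.4897
TV_6 = 1.5503/(0.1362−0.0407) = 16.2336
P₀ = Σ Dₜ/(1+r)ᵗ + TV_6/(1+r)^6 = 12.0987

$12.10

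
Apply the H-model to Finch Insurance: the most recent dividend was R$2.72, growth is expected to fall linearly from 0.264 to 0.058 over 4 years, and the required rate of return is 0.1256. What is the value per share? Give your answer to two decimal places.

H-model: P₀ = D₀[(1+g_L) + H(g_S−g_L)]/(r−g_L), with H = 4/2 = 2.
P₀ = 2.72 × [(1+0.058) + 2×(0.264−0.058)] / (0.1256−0.058)
   = 2.72 × 1.4700 / 0.0676 = 59.1479

R$59.15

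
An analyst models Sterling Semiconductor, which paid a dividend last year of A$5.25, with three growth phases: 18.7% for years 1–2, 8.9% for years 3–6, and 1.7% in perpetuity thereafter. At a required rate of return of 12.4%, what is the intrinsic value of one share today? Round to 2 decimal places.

A$82.09

Three-stage DDM. Project D₁…D_6; terminal Gordon value at t=6 with g = 0.017; discount at r = 0.124.
D_1 = 6.2317
D_2 = 7.3971
D_3 = 8.0554
D_4 = 8.7724
D_5 = 9.5531
D_6 = 10.4033
TV_6 = 10.5802/(0.124−0.017) = 98.8802
P₀ = Σ Dₜ/(1+r)ᵗ + TV_6/(1+r)^6 = 82.0877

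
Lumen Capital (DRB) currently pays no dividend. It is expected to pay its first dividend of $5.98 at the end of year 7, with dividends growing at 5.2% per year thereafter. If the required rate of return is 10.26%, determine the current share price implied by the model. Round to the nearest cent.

$65.77

Deferred-dividend DDM. At t=6 the remaining stream is a growing perpetuity with first payment D_7 = 5.98.
V_6 = D_7/(r−g) = 5.98/(0.1026−0.052) = 118.1818
P₀ = V_6/(1+r)^6 = 118.1818/(1+0.1026)^6 = 65.7723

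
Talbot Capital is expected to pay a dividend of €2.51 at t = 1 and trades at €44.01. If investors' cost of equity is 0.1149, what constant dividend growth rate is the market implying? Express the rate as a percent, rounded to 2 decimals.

From P₀ = D₁/(r − g), the implied growth is g = r − D₁/P₀.
g = 0.1149 − 2.51/44.01 = 0.1149 − 0.05703 = 0.05787

5.79%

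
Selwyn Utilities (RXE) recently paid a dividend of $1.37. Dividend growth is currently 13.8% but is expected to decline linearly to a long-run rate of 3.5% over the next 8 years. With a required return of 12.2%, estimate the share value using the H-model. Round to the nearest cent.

$22.79

H-model: P₀ = D₀[(1+g_L) + H(g_S−g_L)]/(r−g_L), with H = 8/2 = 4.
P₀ = 1.37 × [(1+0.035) + 4×(0.138−0.035)] / (0.122−0.035)
   = 1.37 × 1.4470 / 0.087 = 22.7861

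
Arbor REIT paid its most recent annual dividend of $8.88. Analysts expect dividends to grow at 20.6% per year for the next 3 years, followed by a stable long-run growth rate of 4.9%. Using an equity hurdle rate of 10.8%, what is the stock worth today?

$235.23

Two-stage DDM. Project D₁…D_3 at 0.206, terminal growth 0.049, discount at r = 0.108.
D_1 = 10.7093
D_2 = 12.9154
D_3 = 15.5760
Terminal value at t=3: TV = D_4/(r−g) = 16.3392/(0.108−0.049) = 276.9353
P₀ = 10.7093/(1+0.108)^1 + 12.9154/(1+0.108)^2 + 15.5760/(1+0.108)^3 + 276.9353/(1+0.108)^3 = 235.2277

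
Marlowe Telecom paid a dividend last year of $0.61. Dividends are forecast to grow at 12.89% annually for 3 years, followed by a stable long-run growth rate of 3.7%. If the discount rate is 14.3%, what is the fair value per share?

Two-stage DDM. Project D₁…D_3 at 0.1289, terminal growth 0.037, discount at r = 0.143.
D_1 = 0.6886
D_2 = 0.7774
D_3 = 0.8776
Terminal value at t=3: TV = D_4/(r−g) = 0.9101/(0.143−0.037) = 8.5856
P₀ = 0.6886/(1+0.143)^1 + 0.7774/(1+0.143)^2 + 0.8776/(1+0.143)^3 + 8.5856/(1+0.143)^3 = 7.5347

$7.53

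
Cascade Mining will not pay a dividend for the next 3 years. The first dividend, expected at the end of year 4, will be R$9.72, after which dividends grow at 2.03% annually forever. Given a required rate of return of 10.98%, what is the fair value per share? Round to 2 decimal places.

Deferred-dividend DDM. At t=3 the remaining stream is a growing perpetuity with first payment D_4 = 9.72.
V_3 = D_4/(r−g) = 9.72/(0.1098−0.0203) = 108.6034
P₀ = V_3/(1+r)^3 = 108.6034/(1+0.1098)^3 = 79.4528

R$79.45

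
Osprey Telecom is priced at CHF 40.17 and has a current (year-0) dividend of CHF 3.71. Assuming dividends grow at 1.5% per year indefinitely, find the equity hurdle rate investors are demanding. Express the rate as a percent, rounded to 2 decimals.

10.87%

Rearranging the constant-growth DDM: r = D₁/P₀ + g.
D₁ = 3.71 × (1 + 0.015) = 3.7656.
r = 3.7656 / 40.17 + 0.015 = 0.09374 + 0.015 = 0.10874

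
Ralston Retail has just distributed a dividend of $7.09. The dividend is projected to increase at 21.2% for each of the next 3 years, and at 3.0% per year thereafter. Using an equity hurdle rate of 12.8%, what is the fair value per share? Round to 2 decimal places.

Two-stage DDM. Project D₁…D_3 at 0.212, terminal growth 0.03, discount at r = 0.128.
D_1 = 8.5931
D_2 = 10.4148
D_3 = 12.6228
Terminal value at t=3: TV = D_4/(r−g) = 13.0014/(0.128−0.03) = 132.6677
P₀ = 8.5931/(1+0.128)^1 + 10.4148/(1+0.128)^2 + 12.6228/(1+0.128)^3 + 132.6677/(1+0.128)^3 = 117.0334

$117.03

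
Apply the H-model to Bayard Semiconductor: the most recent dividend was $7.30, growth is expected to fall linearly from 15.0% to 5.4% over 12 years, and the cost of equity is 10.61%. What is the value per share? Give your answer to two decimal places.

H-model: P₀ = D₀[(1+g_L) + H(g_S−g_L)]/(r−g_L), with H = 12/2 = 6.
P₀ = 7.30 × [(1+0.054) + 6×(0.15−0.054)] / (0.1061−0.054)
   = 7.30 × 1.6300 / 0.0521 = 228.3877

$228.39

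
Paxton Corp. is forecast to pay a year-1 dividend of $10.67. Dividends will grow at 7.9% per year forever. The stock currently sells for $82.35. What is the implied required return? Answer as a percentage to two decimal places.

Rearranging the constant-growth DDM: r = D₁/P₀ + g.
r = 10.6700 / 82.35 + 0.079 = 0.12957 + 0.079 = 0.20857

20.86%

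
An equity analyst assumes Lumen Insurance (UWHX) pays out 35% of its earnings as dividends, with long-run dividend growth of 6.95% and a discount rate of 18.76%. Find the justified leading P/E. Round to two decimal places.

Justified leading P/E = b/(r−g) = 0.35/(0.1876−0.0695) = 2.9636

2.96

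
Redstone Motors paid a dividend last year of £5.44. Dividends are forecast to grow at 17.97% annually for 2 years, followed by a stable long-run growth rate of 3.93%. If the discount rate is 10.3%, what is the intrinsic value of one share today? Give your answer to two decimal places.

£113.57

Two-stage DDM. Project D₁…D_2 at 0.1797, terminal growth 0.0393, discount at r = 0.103.
D_1 = 6.4176
D_2 = 7.5708
Terminal value at t=2: TV = D_3/(r−g) = 7.8683/(0.103−0.0393) = 123.5218
P₀ = 6.4176/(1+0.103)^1 + 7.5708/(1+0.103)^2 + 123.5218/(1+0.103)^2 = 113.5707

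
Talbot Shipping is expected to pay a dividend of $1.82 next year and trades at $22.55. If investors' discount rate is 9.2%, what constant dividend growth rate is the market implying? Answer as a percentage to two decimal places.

1.13%

From P₀ = D₁/(r − g), the implied growth is g = r − D₁/P₀.
g = 0.092 − 1.82/22.55 = 0.092 − 0.08071 = 0.01129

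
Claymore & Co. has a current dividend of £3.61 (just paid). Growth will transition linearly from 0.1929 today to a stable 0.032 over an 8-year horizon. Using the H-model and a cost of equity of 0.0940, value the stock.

H-model: P₀ = D₀[(1+g_L) + H(g_S−g_L)]/(r−g_L), with H = 8/2 = 4.
P₀ = 3.61 × [(1+0.032) + 4×(0.1929−0.032)] / (0.094−0.032)
   = 3.61 × 1.6756 / 0.062 = 97.5632

£97.56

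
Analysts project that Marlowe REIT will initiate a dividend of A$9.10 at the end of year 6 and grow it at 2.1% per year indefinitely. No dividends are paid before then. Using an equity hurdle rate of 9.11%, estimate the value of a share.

Deferred-dividend DDM. At t=5 the remaining stream is a growing perpetuity with first payment D_6 = 9.10.
V_5 = D_6/(r−g) = 9.10/(0.0911−0.021) = 129.8146
P₀ = V_5/(1+r)^5 = 129.8146/(1+0.0911)^5 = 83.9461

A$83.95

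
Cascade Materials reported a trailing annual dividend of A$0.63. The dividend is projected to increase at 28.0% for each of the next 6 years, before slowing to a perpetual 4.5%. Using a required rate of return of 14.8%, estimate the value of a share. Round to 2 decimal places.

A$17.91

Two-stage DDM. Project D₁…D_6 at 0.28, terminal growth 0.045, discount at r = 0.148.
D_1 = 0.8064
D_2 = 1.0322
D_3 = 1.3212
D_4 = 1.6911
D_5 = 2.1647
D_6 = 2.7708
Terminal value at t=6: TV = D_7/(r−g) = 2.8955/(0.148−0.045) = 28.1112
P₀ = 0.8064/(1+0.148)^1 + 1.0322/(1+0.148)^2 + 1.3212/(1+0.148)^3 + 1.6911/(1+0.148)^4 + 2.1647/(1+0.148)^5 + 2.7708/(1+0.148)^6 + 28.1112/(1+0.148)^6 = 17.9095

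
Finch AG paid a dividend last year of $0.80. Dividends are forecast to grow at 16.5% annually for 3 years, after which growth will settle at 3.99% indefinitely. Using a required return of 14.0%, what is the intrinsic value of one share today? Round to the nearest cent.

$11.38

Two-stage DDM. Project D₁…D_3 at 0.165, terminal growth 0.0399, discount at r = 0.14.
D_1 = 0.9320
D_2 = 1.0858
D_3 = 1.2649
Terminal value at t=3: TV = D_4/(r−g) = 1.3154/(0.14−0.0399) = 13.1409
P₀ = 0.9320/(1+0.14)^1 + 1.0858/(1+0.14)^2 + 1.2649/(1+0.14)^3 + 13.1409/(1+0.14)^3 = 11.3765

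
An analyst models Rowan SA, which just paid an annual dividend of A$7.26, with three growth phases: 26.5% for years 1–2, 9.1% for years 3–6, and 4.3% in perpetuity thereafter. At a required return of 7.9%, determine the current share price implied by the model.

A$361.71

Three-stage DDM. Project D₁…D_6; terminal Gordon value at t=6 with g = 0.043; discount at r = 0.079.
D_1 = 9.1839
D_2 = 11.6176
D_3 = 12.6748
D_4 = 13.8282
D_5 = 15.0866
D_6 = 16.4595
TV_6 = 17.1673/(0.079−0.043) = 476.8683
P₀ = Σ Dₜ/(1+r)ᵗ + TV_6/(1+r)^6 = 361.7101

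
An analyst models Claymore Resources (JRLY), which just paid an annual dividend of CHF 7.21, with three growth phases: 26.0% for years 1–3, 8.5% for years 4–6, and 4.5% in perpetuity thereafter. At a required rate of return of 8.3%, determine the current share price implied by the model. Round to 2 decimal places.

CHF 377.67

Three-stage DDM. Project D₁…D_6; terminal Gordon value at t=6 with g = 0.045; discount at r = 0.083.
D_1 = 9.0846
D_2 = 11.4466
D_3 = 14.4227
D_4 = 15.6486
D_5 = 16.9788
D_6 = 18.4220
TV_6 = 19.2510/(0.083−0.045) = 506.6042
P₀ = Σ Dₜ/(1+r)ᵗ + TV_6/(1+r)^6 = 377.6681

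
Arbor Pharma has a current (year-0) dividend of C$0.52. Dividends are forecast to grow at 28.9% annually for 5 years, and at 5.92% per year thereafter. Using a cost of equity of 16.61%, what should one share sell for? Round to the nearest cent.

Two-stage DDM. Project D₁…D_5 at 0.289, terminal growth 0.0592, discount at r = 0.1661.
D_1 = 0.6703
D_2 = 0.8640
D_3 = 1.1137
D_4 = 1.4355
D_5 = 1.8504
Terminal value at t=5: TV = D_6/(r−g) = 1.9600/(0.1661−0.0592) = 18.3345
P₀ = 0.6703/(1+0.1661)^1 + 0.8640/(1+0.1661)^2 + 1.1137/(1+0.1661)^3 + 1.4355/(1+0.1661)^4 + 1.8504/(1+0.1661)^5 + 18.3345/(1+0.1661)^5 = 12.0505

C$12.05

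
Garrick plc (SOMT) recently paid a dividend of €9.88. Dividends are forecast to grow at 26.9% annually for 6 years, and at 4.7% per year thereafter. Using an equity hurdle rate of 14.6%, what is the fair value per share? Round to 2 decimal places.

Two-stage DDM. Project D₁…D_6 at 0.269, terminal growth 0.047, discount at r = 0.146.
D_1 = 12.5377
D_2 = 15.9104
D_3 = 20.1903
D_4 = 25.6214
D_5 = 32.5136
D_6 = 41.2598
Terminal value at t=6: TV = D_7/(r−g) = 43.1990/(0.146−0.047) = 436.3532
P₀ = 12.5377/(1+0.146)^1 + 15.9104/(1+0.146)^2 + 20.1903/(1+0.146)^3 + 25.6214/(1+0.146)^4 + 32.5136/(1+0.146)^5 + 41.2598/(1+0.146)^6 + 436.3532/(1+0.146)^6 = 278.6213

€278.62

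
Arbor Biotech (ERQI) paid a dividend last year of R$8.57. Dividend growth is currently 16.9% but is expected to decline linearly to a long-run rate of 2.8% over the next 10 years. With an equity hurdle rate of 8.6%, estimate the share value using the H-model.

R$256.07

H-model: P₀ = D₀[(1+g_L) + H(g_S−g_L)]/(r−g_L), with H = 10/2 = 5.
P₀ = 8.57 × [(1+0.028) + 5×(0.169−0.028)] / (0.086−0.028)
   = 8.57 × 1.7330 / 0.058 = 256.0657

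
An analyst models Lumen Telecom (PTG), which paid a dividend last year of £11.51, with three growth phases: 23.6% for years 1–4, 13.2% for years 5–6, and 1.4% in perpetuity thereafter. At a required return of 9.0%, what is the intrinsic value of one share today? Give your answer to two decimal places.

Three-stage DDM. Project D₁…D_6; terminal Gordon value at t=6 with g = 0.014; discount at r = 0.09.
D_1 = 14.2264
D_2 = 17.5838
D_3 = 21.7336
D_4 = 26.8627
D_5 = 30.4085
D_6 = 34.4225
TV_6 = 34.9044/(0.09−0.014) = 459.2683
P₀ = Σ Dₜ/(1+r)ᵗ + TV_6/(1+r)^6 = 377.7992

£377.80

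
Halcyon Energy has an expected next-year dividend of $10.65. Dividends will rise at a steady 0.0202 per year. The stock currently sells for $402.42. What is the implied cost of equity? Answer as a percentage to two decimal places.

Rearranging the constant-growth DDM: r = D₁/P₀ + g.
r = 10.6500 / 402.42 + 0.0202 = 0.02646 + 0.0202 = 0.04666

4.67%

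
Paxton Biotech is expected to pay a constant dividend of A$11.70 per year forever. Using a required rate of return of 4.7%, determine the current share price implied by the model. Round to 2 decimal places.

A$248.94

Zero-growth DDM (perpetuity): P₀ = D/r = 11.70 / 0.047 = 248.9362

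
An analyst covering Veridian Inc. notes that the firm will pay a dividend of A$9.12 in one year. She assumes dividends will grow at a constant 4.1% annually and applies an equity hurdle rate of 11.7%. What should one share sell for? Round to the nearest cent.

A$120.00

Gordon growth model: P₀ = D₁/(r − g), with D₁ = 9.12 given directly.
P₀ = 9.1200 / (0.117 − 0.041) = 9.1200 / 0.076 = 120.0000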